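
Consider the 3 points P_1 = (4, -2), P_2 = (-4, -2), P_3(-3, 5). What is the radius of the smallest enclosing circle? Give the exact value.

5

Side lengths²: P_1P_2² = 64, P_1P_3² = 98, P_2P_3² = 50.
Since P_1P_3² = 98 < 64 + 50 = 114, the triangle is acute, so the smallest enclosing circle is the circumcircle.
Circumcentre = (0, 1), r² = 25.
r = √25 = 5.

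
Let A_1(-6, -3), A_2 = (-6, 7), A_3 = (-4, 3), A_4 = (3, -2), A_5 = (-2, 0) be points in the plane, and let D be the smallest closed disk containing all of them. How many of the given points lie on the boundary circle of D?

The minimum enclosing circle is determined by three boundary points: A_1, A_2, A_4.
Their circumcentre is (-2, 2) with r² = 41.
The farthest remaining point A_3 is at distance² 5 ≤ 41.
The points at distance exactly r from the centre are A_1, A_2, A_4 — 3 points.

3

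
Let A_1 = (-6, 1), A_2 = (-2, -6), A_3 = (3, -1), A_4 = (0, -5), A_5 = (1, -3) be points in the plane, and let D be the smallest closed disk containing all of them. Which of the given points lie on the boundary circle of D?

A_1, A_2, A_3

The minimum enclosing circle of a finite set is fixed by two of the points (as a diameter) or three (as a circumcircle).
The minimum enclosing circle is determined by three boundary points: A_1, A_2, A_3.
Their circumcentre is (-39/22, -27/22) with r² = 5525/242.
The farthest remaining point A_4 is at distance² 4205/242 ≤ 5525/242.
The points at distance exactly r from the centre are A_1, A_2, A_3 — 3 points.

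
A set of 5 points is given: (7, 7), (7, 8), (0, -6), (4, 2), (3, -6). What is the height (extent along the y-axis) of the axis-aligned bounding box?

max y = 8, min y = -6, so height = 14.

14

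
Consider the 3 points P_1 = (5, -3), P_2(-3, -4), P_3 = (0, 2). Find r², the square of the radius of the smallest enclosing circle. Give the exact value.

325/18

Side lengths²: P_1P_2² = 65, P_1P_3² = 50, P_2P_3² = 45.
Since P_1P_2² = 65 < 50 + 45 = 95, the triangle is acute, so the smallest enclosing circle is the circumcircle.
Circumcentre = (5/6, -13/6), r² = 325/18.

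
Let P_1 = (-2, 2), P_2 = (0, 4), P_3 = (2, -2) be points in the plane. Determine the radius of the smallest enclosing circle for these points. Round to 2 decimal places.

Side lengths²: P_1P_2² = 8, P_1P_3² = 32, P_2P_3² = 40.
Since P_2P_3² = 40 ≥ 32 + 8 = 40, the angle opposite P_2P_3 is not acute, so the smallest enclosing circle has P_2P_3 as diameter.
Centre = midpoint of P_2P_3 = (1, 1), r² = 40/4 = 10.
r = √10 ≈ 3.16.

3.16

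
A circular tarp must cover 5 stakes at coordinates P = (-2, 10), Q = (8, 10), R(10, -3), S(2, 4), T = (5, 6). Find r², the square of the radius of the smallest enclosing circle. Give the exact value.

78.25

The minimum enclosing circle of a finite set is fixed by two of the points (as a diameter) or three (as a circumcircle).
The farthest pair is P–R with squared distance 313. The circle on this segment as diameter has centre (4, 3.5) and r² = 313/4 = 78.25.
Check Q: distance² to centre = 58.25 ≤ 78.25, so it lies inside.
All remaining points lie in this disk, and no smaller disk contains both endpoints, so this is the minimum enclosing circle.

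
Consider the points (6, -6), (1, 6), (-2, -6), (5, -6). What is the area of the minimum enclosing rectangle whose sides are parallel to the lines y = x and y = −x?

In coordinates u = x + y, v = x − y the rectangle is axis-aligned; the map (x,y)→(u,v) scales areas by 2.
u-values: 0, 7, -8, -1; range = 7 − (-8) = 15.
v-values: 12, -5, 4, 11; range = 12 − (-5) = 17.
Area = (15 × 17) / 2 = 127.5.

127.5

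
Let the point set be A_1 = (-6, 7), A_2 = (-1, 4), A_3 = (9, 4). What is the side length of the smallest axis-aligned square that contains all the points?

The bounding box has width 15 and height 3.
An axis-aligned square enclosing the set must have side ≥ max(width, height).
So the minimum side is max(15, 3) = 15.

15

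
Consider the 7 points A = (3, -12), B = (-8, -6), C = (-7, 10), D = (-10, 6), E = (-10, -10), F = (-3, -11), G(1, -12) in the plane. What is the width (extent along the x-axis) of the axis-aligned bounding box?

13

max x = 3, min x = -10, so width = 13.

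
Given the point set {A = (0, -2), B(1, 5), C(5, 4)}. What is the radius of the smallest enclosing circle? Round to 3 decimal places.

3.926

Side lengths²: AB² = 50, AC² = 61, BC² = 17.
Since AC² = 61 < 50 + 17 = 67, the triangle is acute, so the smallest enclosing circle is the circumcircle.
Circumcentre = (127/58, 73/58), r² = 25925/1682.
r = √(25925/1682) ≈ 3.926.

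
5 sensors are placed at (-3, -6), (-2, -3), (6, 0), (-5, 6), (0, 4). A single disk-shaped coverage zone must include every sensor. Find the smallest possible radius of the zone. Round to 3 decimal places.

The minimum enclosing circle is determined by three boundary points: (-3, -6), (6, 0), (-5, 6).
Their circumcentre is (-0.85, 0.525) with r² = 47.198125.
The farthest remaining point (-2, -3) is at distance² 13.748125 ≤ 47.198125.
r = √(47.198125) ≈ 6.870.

6.870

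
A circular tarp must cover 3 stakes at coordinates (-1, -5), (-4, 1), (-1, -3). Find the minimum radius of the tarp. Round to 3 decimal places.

3.354

Call the three points A, B, C in the order given.
Side lengths²: AB² = 45, AC² = 4, BC² = 25.
Since AB² = 45 ≥ 25 + 4 = 29, the angle opposite AB is not acute, so the smallest enclosing circle has AB as diameter.
Centre = midpoint of AB = (-2.5, -2), r² = 45/4 = 11.25.
r = √(11.25) ≈ 3.354.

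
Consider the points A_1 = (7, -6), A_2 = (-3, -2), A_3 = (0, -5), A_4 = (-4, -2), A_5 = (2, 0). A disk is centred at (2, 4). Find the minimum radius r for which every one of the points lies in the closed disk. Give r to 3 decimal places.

11.180

The required radius is the distance from (2, 4) to the farthest point.
Squared distances: 125, 61, 85, 72, 16.
Maximum is 125, attained at A_1.
r = √125 ≈ 11.180.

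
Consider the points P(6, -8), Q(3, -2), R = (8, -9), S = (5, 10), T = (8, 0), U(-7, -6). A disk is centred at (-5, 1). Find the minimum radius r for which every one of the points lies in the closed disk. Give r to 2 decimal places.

16.40

The required radius is the distance from (-5, 1) to the farthest point.
Squared distances: 202, 73, 269, 181, 170, 53.
Maximum is 269, attained at R.
r = √269 ≈ 16.40.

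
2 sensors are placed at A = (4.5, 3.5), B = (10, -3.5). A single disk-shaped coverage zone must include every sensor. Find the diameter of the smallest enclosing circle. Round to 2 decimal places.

8.90

The smallest circle enclosing two points has them as diameter endpoints.
Centre = midpoint = (7.25, 0); r² = |AB|²/4 = 79.25/4 = 19.8125.
Diameter = 2r = 2√(19.8125) ≈ 8.90.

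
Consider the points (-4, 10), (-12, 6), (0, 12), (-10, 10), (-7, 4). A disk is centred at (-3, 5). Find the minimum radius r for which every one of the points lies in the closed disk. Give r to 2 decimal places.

The required radius is the distance from (-3, 5) to the farthest point.
Squared distances: 26, 82, 58, 74, 17.
Maximum is 82, attained at (-12, 6).
r = √82 ≈ 9.06.

9.06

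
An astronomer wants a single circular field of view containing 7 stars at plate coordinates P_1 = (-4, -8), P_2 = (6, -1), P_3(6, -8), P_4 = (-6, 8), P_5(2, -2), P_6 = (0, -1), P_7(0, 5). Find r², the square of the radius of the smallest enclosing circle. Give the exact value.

A smallest enclosing disk is always determined by at most three of the input points on its boundary.
The farthest pair is P_3–P_4 with squared distance 400. The circle on this segment as diameter has centre (0, 0) and r² = 400/4 = 100.
Check P_1: distance² to centre = 80 ≤ 100, so it lies inside.
All remaining points lie in this disk, and no smaller disk contains both endpoints, so this is the minimum enclosing circle.

100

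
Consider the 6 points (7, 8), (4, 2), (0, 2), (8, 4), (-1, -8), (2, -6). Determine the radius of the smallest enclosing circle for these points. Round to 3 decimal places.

8.944

The farthest pair is (7, 8)–(-1, -8) with squared distance 320. The circle on this segment as diameter has centre (3, 0) and r² = 320/4 = 80.
Check (4, 2): distance² to centre = 5 ≤ 80, so it lies inside.
All remaining points lie in this disk, and no smaller disk contains both endpoints, so this is the minimum enclosing circle.
r = √80 ≈ 8.944.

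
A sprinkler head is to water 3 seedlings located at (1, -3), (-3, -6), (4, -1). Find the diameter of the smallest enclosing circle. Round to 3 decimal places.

8.602

Call the three points A, B, C in the order given.
Side lengths²: AB² = 25, AC² = 13, BC² = 74.
Since BC² = 74 ≥ 25 + 13 = 38, the angle opposite BC is not acute, so the smallest enclosing circle has BC as diameter.
Centre = midpoint of BC = (0.5, -3.5), r² = 74/4 = 18.5.
Diameter = 2r = 2√(18.5) ≈ 8.602.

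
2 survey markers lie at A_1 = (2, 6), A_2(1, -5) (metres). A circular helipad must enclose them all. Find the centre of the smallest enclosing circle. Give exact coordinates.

The smallest circle enclosing two points has them as diameter endpoints.
Centre = midpoint = (1.5, 0.5); r² = |A_1A_2|²/4 = 122/4 = 30.5.
Centre = (1.5, 0.5).

(1.5, 0.5)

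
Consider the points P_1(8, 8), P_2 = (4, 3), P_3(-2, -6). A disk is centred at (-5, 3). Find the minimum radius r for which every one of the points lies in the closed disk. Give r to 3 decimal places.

The required radius is the distance from (-5, 3) to the farthest point.
Squared distances: 194, 81, 90.
Maximum is 194, attained at P_1.
r = √194 ≈ 13.928.

13.928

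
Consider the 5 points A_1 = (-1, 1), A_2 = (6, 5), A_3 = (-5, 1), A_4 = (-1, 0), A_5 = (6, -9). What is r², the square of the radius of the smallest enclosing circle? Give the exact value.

30277/484

The minimum enclosing circle of a finite set is fixed by two of the points (as a diameter) or three (as a circumcircle).
The minimum enclosing circle is determined by three boundary points: A_2, A_3, A_5.
Their circumcentre is (51/22, -2) with r² = 30277/484.
The farthest remaining point A_1 is at distance² 9685/484 ≤ 30277/484.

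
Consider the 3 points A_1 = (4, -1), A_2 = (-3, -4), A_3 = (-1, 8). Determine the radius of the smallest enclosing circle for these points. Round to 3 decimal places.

6.115

Side lengths²: A_1A_2² = 58, A_1A_3² = 106, A_2A_3² = 148.
Since A_2A_3² = 148 < 106 + 58 = 164, the triangle is acute, so the smallest enclosing circle is the circumcircle.
Circumcentre = (-18/13, 74/39), r² = 56869/1521.
r = √(56869/1521) ≈ 6.115.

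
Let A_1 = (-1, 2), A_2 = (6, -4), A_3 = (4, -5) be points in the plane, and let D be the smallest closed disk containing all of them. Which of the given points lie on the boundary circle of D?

Side lengths²: A_1A_2² = 85, A_1A_3² = 74, A_2A_3² = 5.
Since A_1A_2² = 85 ≥ 74 + 5 = 79, the angle opposite A_1A_2 is not acute, so the smallest enclosing circle has A_1A_2 as diameter.
Centre = midpoint of A_1A_2 = (2.5, -1), r² = 85/4 = 21.25.
The points at distance exactly r from the centre are A_1, A_2 — 2 points.

A_1, A_2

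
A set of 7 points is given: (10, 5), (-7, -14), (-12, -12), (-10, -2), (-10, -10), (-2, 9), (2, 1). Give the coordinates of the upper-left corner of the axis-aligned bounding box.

(-12, 9)

x-range [-12, 10], y-range [-14, 9].
The upper-left corner is (-12, 9).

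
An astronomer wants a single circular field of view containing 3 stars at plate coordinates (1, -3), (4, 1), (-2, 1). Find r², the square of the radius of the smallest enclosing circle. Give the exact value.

Call the three points A, B, C in the order given.
Side lengths²: AB² = 25, AC² = 25, BC² = 36.
Since BC² = 36 < 25 + 25 = 50, the triangle is acute, so the smallest enclosing circle is the circumcircle.
Circumcentre = (1, 0.125), r² = 9.765625.

9.765625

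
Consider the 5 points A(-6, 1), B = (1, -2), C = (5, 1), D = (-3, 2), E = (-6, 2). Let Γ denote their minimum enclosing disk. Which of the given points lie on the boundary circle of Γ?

The minimum enclosing circle of a finite set is fixed by two of the points (as a diameter) or three (as a circumcircle).
The farthest pair is C–E with squared distance 122. The circle on this segment as diameter has centre (-0.5, 1.5) and r² = 122/4 = 30.5.
Check A: distance² to centre = 30.5 ≤ 30.5, so it lies inside.
All remaining points lie in this disk, and no smaller disk contains both endpoints, so this is the minimum enclosing circle.
The points at distance exactly r from the centre are A, C, E — 3 points.

A, C, E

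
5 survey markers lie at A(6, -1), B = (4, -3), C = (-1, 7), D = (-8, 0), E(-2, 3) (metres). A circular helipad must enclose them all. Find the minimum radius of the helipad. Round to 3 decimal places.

7.033

The minimum enclosing circle of a finite set is fixed by two of the points (as a diameter) or three (as a circumcircle).
The minimum enclosing circle is determined by three boundary points: A, C, D.
Their circumcentre is (-29/30, -1/30) with r² = 22261/450.
The farthest remaining point B is at distance² 15061/450 ≤ 22261/450.
r = √(22261/450) ≈ 7.033.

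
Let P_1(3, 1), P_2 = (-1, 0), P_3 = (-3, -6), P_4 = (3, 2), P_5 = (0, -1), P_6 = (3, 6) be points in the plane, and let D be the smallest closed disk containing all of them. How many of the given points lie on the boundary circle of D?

2

The minimum enclosing circle of a finite set is fixed by two of the points (as a diameter) or three (as a circumcircle).
The farthest pair is P_3–P_6 with squared distance 180. The circle on this segment as diameter has centre (0, 0) and r² = 180/4 = 45.
Check P_1: distance² to centre = 10 ≤ 45, so it lies inside.
All remaining points lie in this disk, and no smaller disk contains both endpoints, so this is the minimum enclosing circle.
The points at distance exactly r from the centre are P_3, P_6 — 2 points.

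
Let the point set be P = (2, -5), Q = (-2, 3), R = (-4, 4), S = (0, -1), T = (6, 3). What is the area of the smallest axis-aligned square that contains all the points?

100

The bounding box has width 10 and height 9.
An axis-aligned square enclosing the set must have side ≥ max(width, height).
So the minimum side is max(10, 9) = 10.
Area = 10² = 100.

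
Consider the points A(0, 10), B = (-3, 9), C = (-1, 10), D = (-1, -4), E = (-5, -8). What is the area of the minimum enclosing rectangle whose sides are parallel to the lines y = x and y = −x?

In coordinates u = x + y, v = x − y the rectangle is axis-aligned; the map (x,y)→(u,v) scales areas by 2.
u-values: 10, 6, 9, -5, -13; range = 10 − (-13) = 23.
v-values: -10, -12, -11, 3, 3; range = 3 − (-12) = 15.
Area = (23 × 15) / 2 = 172.5.

172.5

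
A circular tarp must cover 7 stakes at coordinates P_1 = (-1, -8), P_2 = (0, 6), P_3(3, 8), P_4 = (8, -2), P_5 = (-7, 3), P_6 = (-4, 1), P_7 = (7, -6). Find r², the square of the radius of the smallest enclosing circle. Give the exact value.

The minimum enclosing circle of a finite set is fixed by two of the points (as a diameter) or three (as a circumcircle).
The minimum enclosing circle is determined by three boundary points: P_3, P_5, P_7.
Their circumcentre is (0.84375, -0.1875) with r² = 71.6845703125.
The farthest remaining point P_1 is at distance² 64.4345703125 ≤ 71.6845703125.

71.6845703125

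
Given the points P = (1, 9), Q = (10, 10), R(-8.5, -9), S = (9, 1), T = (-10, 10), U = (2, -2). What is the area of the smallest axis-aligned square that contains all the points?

The bounding box has width 20 and height 19.
An axis-aligned square enclosing the set must have side ≥ max(width, height).
So the minimum side is max(20, 19) = 20.
Area = 20² = 400.

400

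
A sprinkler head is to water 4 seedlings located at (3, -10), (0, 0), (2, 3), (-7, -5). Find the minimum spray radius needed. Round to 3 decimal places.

The minimum enclosing circle of a finite set is fixed by two of the points (as a diameter) or three (as a circumcircle).
The minimum enclosing circle is determined by three boundary points: (3, -10), (2, 3), (-7, -5).
Their circumcentre is (-0.1, -3.7) with r² = 49.3.
The farthest remaining point (0, 0) is at distance² 13.7 ≤ 49.3.
r = √(49.3) ≈ 7.021.

7.021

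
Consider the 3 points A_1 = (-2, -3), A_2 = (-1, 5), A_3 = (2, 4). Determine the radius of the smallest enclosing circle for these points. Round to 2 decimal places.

Side lengths²: A_1A_2² = 65, A_1A_3² = 65, A_2A_3² = 10.
Since A_1A_3² = 65 < 65 + 10 = 75, the triangle is acute, so the smallest enclosing circle is the circumcircle.
Circumcentre = (-0.7, 0.9), r² = 16.9.
r = √(16.9) ≈ 4.11.

4.11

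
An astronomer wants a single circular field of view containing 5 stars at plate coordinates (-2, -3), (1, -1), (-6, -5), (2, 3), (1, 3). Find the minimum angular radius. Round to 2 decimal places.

A smallest enclosing disk is always determined by at most three of the input points on its boundary.
The farthest pair is (-6, -5)–(2, 3) with squared distance 128. The circle on this segment as diameter has centre (-2, -1) and r² = 128/4 = 32.
Check (-2, -3): distance² to centre = 4 ≤ 32, so it lies inside.
All remaining points lie in this disk, and no smaller disk contains both endpoints, so this is the minimum enclosing circle.
r = √32 ≈ 5.66.

5.66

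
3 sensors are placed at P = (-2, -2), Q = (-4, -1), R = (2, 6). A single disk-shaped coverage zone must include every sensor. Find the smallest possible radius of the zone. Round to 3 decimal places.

4.610

Side lengths²: PQ² = 5, PR² = 80, QR² = 85.
Since QR² = 85 ≥ 80 + 5 = 85, the angle opposite QR is not acute, so the smallest enclosing circle has QR as diameter.
Centre = midpoint of QR = (-1, 2.5), r² = 85/4 = 21.25.
r = √(21.25) ≈ 4.610.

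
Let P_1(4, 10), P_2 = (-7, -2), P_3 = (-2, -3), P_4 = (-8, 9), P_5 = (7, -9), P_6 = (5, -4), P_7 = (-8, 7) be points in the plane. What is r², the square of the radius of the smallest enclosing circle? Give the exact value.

The farthest pair is P_4–P_5 with squared distance 549. The circle on this segment as diameter has centre (-0.5, 0) and r² = 549/4 = 137.25.
Check P_1: distance² to centre = 120.25 ≤ 137.25, so it lies inside.
All remaining points lie in this disk, and no smaller disk contains both endpoints, so this is the minimum enclosing circle.

137.25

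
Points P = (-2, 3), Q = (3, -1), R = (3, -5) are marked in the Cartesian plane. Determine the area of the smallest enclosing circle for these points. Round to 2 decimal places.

69.90

Side lengths²: PQ² = 41, PR² = 89, QR² = 16.
Since PR² = 89 ≥ 41 + 16 = 57, the angle opposite PR is not acute, so the smallest enclosing circle has PR as diameter.
Centre = midpoint of PR = (0.5, -1), r² = 89/4 = 22.25.
Area = π·r² = π·22.25 ≈ 69.90.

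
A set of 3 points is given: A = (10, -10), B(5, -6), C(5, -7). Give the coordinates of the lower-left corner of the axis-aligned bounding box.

(5, -10)

x-range [5, 10], y-range [-10, -6].
The lower-left corner is (5, -10).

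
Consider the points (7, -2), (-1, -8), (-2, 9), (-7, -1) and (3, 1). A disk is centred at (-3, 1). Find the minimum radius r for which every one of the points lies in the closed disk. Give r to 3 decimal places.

10.440

The required radius is the distance from (-3, 1) to the farthest point.
Squared distances: 109, 85, 65, 20, 36.
Maximum is 109, attained at (7, -2).
r = √109 ≈ 10.440.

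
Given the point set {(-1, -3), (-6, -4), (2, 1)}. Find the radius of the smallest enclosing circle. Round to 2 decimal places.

Call the three points A, B, C in the order given.
Side lengths²: AB² = 26, AC² = 25, BC² = 89.
Since BC² = 89 ≥ 26 + 25 = 51, the angle opposite BC is not acute, so the smallest enclosing circle has BC as diameter.
Centre = midpoint of BC = (-2, -1.5), r² = 89/4 = 22.25.
r = √(22.25) ≈ 4.72.

4.72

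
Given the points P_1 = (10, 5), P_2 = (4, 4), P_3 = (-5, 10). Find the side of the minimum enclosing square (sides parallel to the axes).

The bounding box has width 15 and height 6.
An axis-aligned square enclosing the set must have side ≥ max(width, height).
So the minimum side is max(15, 6) = 15.

15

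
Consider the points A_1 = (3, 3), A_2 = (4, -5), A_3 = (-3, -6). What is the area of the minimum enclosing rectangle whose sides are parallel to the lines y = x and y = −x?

67.5

In coordinates u = x + y, v = x − y the rectangle is axis-aligned; the map (x,y)→(u,v) scales areas by 2.
u-values: 6, -1, -9; range = 6 − (-9) = 15.
v-values: 0, 9, 3; range = 9 − 0 = 9.
Area = (15 × 9) / 2 = 67.5.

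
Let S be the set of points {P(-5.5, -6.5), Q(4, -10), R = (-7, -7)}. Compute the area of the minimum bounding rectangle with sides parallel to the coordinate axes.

38.5

x ranges over [-7, 4], width 11.
y ranges over [-10, -6.5], height 3.5.
Area = 11 × 3.5 = 38.5.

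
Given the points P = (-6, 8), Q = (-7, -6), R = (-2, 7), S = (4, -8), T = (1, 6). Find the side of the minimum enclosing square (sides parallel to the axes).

16

The bounding box has width 11 and height 16.
An axis-aligned square enclosing the set must have side ≥ max(width, height).
So the minimum side is max(11, 16) = 16.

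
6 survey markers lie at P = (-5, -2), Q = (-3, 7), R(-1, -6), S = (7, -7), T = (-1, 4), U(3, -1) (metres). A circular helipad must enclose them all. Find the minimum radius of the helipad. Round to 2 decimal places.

The minimum enclosing circle of a finite set is fixed by two of the points (as a diameter) or three (as a circumcircle).
The farthest pair is Q–S with squared distance 296. The circle on this segment as diameter has centre (2, 0) and r² = 296/4 = 74.
Check P: distance² to centre = 53 ≤ 74, so it lies inside.
All remaining points lie in this disk, and no smaller disk contains both endpoints, so this is the minimum enclosing circle.
r = √74 ≈ 8.60.

8.60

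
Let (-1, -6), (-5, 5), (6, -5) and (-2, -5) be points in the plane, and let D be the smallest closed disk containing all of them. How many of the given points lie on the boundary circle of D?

2

By Welzl's lemma the MEC is supported by two points (diametrically opposite) or three points (on a circumcircle).
The farthest pair is (-5, 5)–(6, -5) with squared distance 221. The circle on this segment as diameter has centre (0.5, 0) and r² = 221/4 = 55.25.
Check (-1, -6): distance² to centre = 38.25 ≤ 55.25, so it lies inside.
All remaining points lie in this disk, and no smaller disk contains both endpoints, so this is the minimum enclosing circle.
The points at distance exactly r from the centre are (-5, 5), (6, -5) — 2 points.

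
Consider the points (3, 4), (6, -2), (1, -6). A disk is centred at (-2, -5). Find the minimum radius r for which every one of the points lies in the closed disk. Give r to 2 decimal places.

10.30

The required radius is the distance from (-2, -5) to the farthest point.
Squared distances: 106, 73, 10.
Maximum is 106, attained at (3, 4).
r = √106 ≈ 10.30.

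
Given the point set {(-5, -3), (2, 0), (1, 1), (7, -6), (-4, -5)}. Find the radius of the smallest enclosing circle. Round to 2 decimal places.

The minimum enclosing circle of a finite set is fixed by two of the points (as a diameter) or three (as a circumcircle).
The farthest pair is (-5, -3)–(7, -6) with squared distance 153. The circle on this segment as diameter has centre (1, -4.5) and r² = 153/4 = 38.25.
Check (2, 0): distance² to centre = 21.25 ≤ 38.25, so it lies inside.
All remaining points lie in this disk, and no smaller disk contains both endpoints, so this is the minimum enclosing circle.
r = √(38.25) ≈ 6.18.

6.18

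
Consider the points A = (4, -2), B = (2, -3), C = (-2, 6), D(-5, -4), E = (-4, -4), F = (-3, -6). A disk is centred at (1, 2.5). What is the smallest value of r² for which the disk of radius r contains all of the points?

88.25

The required radius is the distance from (1, 2.5) to the farthest point.
Squared distances: 29.25, 31.25, 21.25, 78.25, 67.25, 88.25.
Maximum is 88.25, attained at F.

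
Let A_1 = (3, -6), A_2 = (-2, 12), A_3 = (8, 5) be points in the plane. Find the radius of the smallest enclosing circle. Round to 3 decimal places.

9.341

Side lengths²: A_1A_2² = 349, A_1A_3² = 146, A_2A_3² = 149.
Since A_1A_2² = 349 ≥ 149 + 146 = 295, the angle opposite A_1A_2 is not acute, so the smallest enclosing circle has A_1A_2 as diameter.
Centre = midpoint of A_1A_2 = (0.5, 3), r² = 349/4 = 87.25.
r = √(87.25) ≈ 9.341.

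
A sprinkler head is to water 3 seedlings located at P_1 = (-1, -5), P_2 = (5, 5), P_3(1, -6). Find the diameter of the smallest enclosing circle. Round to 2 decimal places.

Side lengths²: P_1P_2² = 136, P_1P_3² = 5, P_2P_3² = 137.
Since P_2P_3² = 137 < 136 + 5 = 141, the triangle is acute, so the smallest enclosing circle is the circumcircle.
Circumcentre = (67/26, -9/26), r² = 11645/338.
Diameter = 2r = 2√(11645/338) ≈ 11.74.

11.74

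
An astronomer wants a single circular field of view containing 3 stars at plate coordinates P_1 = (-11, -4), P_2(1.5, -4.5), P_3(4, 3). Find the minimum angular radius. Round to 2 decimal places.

8.28

Side lengths²: P_1P_2² = 156.5, P_1P_3² = 274, P_2P_3² = 62.5.
Since P_1P_3² = 274 ≥ 156.5 + 62.5 = 219, the angle opposite P_1P_3 is not acute, so the smallest enclosing circle has P_1P_3 as diameter.
Centre = midpoint of P_1P_3 = (-3.5, -0.5), r² = 274/4 = 68.5.
r = √(68.5) ≈ 8.28.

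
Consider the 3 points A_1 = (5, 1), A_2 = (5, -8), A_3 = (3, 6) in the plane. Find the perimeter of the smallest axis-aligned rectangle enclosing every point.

32

Width = max x − min x = 5 − 3 = 2.
Height = max y − min y = 6 − (-8) = 14.
Perimeter = 2(2 + 14) = 32.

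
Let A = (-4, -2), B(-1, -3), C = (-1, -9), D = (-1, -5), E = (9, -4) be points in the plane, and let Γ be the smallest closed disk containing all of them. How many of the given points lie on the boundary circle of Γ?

3

The minimum enclosing circle is determined by three boundary points: A, C, E.
Their circumcentre is (83/34, -115/34) with r² = 25085/578.
The farthest remaining point D is at distance² 8357/578 ≤ 25085/578.
The points at distance exactly r from the centre are A, C, E — 3 points.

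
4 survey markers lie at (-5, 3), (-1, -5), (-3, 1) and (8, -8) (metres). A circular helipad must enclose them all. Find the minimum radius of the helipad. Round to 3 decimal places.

8.515

The minimum enclosing circle of a finite set is fixed by two of the points (as a diameter) or three (as a circumcircle).
The farthest pair is (-5, 3)–(8, -8) with squared distance 290. The circle on this segment as diameter has centre (1.5, -2.5) and r² = 290/4 = 72.5.
Check (-1, -5): distance² to centre = 12.5 ≤ 72.5, so it lies inside.
All remaining points lie in this disk, and no smaller disk contains both endpoints, so this is the minimum enclosing circle.
r = √(72.5) ≈ 8.515.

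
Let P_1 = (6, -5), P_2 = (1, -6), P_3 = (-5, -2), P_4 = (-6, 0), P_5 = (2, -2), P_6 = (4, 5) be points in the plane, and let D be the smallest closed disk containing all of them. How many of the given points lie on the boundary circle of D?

3

A smallest enclosing disk is always determined by at most three of the input points on its boundary.
The minimum enclosing circle is determined by three boundary points: P_1, P_4, P_6.
Their circumcentre is (15/22, -19/22) with r² = 10985/242.
The farthest remaining point P_3 is at distance² 8125/242 ≤ 10985/242.
The points at distance exactly r from the centre are P_1, P_4, P_6 — 3 points.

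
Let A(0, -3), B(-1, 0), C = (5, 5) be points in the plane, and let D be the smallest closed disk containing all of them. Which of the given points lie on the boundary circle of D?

Side lengths²: AB² = 10, AC² = 89, BC² = 61.
Since AC² = 89 ≥ 61 + 10 = 71, the angle opposite AC is not acute, so the smallest enclosing circle has AC as diameter.
Centre = midpoint of AC = (2.5, 1), r² = 89/4 = 22.25.
The points at distance exactly r from the centre are A, C — 2 points.

A, C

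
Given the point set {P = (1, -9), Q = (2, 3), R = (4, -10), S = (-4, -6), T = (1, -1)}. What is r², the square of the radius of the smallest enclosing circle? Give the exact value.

43.92578125

The minimum enclosing circle is determined by three boundary points: Q, R, S.
Their circumcentre is (2.1875, -3.625) with r² = 43.92578125.
The farthest remaining point P is at distance² 30.30078125 ≤ 43.92578125.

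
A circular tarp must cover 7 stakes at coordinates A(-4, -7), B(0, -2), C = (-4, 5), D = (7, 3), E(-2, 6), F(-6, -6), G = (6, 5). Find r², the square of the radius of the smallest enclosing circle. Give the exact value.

The farthest pair is F–G with squared distance 265. The circle on this segment as diameter has centre (0, -0.5) and r² = 265/4 = 66.25.
Check A: distance² to centre = 58.25 ≤ 66.25, so it lies inside.
All remaining points lie in this disk, and no smaller disk contains both endpoints, so this is the minimum enclosing circle.

66.25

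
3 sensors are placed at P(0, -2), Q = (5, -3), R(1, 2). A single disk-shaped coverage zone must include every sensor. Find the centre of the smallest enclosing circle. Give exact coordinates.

(121/42, -25/42)

Side lengths²: PQ² = 26, PR² = 17, QR² = 41.
Since QR² = 41 < 26 + 17 = 43, the triangle is acute, so the smallest enclosing circle is the circumcircle.
Circumcentre = (121/42, -25/42), r² = 9061/882.
Centre = (121/42, -25/42).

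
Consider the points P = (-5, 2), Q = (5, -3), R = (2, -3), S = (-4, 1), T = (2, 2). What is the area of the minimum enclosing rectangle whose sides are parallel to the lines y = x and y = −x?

In coordinates u = x + y, v = x − y the rectangle is axis-aligned; the map (x,y)→(u,v) scales areas by 2.
u-values: -3, 2, -1, -3, 4; range = 4 − (-3) = 7.
v-values: -7, 8, 5, -5, 0; range = 8 − (-7) = 15.
Area = (7 × 15) / 2 = 52.5.

52.5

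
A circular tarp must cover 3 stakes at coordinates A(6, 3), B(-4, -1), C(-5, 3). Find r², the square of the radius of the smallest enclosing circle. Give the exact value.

Side lengths²: AB² = 116, AC² = 121, BC² = 17.
Since AC² = 121 < 116 + 17 = 133, the triangle is acute, so the smallest enclosing circle is the circumcircle.
Circumcentre = (0.5, 2.25), r² = 30.8125.

30.8125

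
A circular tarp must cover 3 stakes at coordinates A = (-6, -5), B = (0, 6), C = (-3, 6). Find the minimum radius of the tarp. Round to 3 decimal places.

6.265

Side lengths²: AB² = 157, AC² = 130, BC² = 9.
Since AB² = 157 ≥ 130 + 9 = 139, the angle opposite AB is not acute, so the smallest enclosing circle has AB as diameter.
Centre = midpoint of AB = (-3, 0.5), r² = 157/4 = 39.25.
r = √(39.25) ≈ 6.265.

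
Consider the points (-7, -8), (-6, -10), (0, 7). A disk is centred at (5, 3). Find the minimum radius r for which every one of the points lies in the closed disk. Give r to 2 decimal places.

The required radius is the distance from (5, 3) to the farthest point.
Squared distances: 265, 290, 41.
Maximum is 290, attained at (-6, -10).
r = √290 ≈ 17.03.

17.03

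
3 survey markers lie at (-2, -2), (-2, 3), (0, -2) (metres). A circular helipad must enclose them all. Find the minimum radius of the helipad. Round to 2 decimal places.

Call the three points A, B, C in the order given.
Side lengths²: AB² = 25, AC² = 4, BC² = 29.
Since BC² = 29 ≥ 25 + 4 = 29, the angle opposite BC is not acute, so the smallest enclosing circle has BC as diameter.
Centre = midpoint of BC = (-1, 0.5), r² = 29/4 = 7.25.
r = √(7.25) ≈ 2.69.

2.69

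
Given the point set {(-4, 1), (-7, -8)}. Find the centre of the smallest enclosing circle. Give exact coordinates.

(-5.5, -3.5)

The smallest circle enclosing two points has them as diameter endpoints.
Centre = midpoint = (-5.5, -3.5); r² = |(-4, 1)−(-7, -8)|²/4 = 90/4 = 22.5.
Centre = (-5.5, -3.5).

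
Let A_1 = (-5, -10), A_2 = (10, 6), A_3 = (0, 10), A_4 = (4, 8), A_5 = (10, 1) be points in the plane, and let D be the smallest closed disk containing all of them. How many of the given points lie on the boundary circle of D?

By Welzl's lemma the MEC is supported by two points (diametrically opposite) or three points (on a circumcircle).
The minimum enclosing circle is determined by three boundary points: A_1, A_2, A_3.
Their circumcentre is (31/22, -43/44) with r² = 237133/1936.
The farthest remaining point A_4 is at distance² 169021/1936 ≤ 237133/1936.
The points at distance exactly r from the centre are A_1, A_2, A_3 — 3 points.

3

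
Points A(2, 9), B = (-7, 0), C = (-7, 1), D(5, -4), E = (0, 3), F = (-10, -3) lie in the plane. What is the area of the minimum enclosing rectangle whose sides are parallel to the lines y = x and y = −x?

204

In coordinates u = x + y, v = x − y the rectangle is axis-aligned; the map (x,y)→(u,v) scales areas by 2.
u-values: 11, -7, -6, 1, 3, -13; range = 11 − (-13) = 24.
v-values: -7, -7, -8, 9, -3, -7; range = 9 − (-8) = 17.
Area = (24 × 17) / 2 = 204.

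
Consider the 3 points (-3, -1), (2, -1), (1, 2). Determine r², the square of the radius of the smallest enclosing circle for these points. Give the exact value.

Call the three points A, B, C in the order given.
Side lengths²: AB² = 25, AC² = 25, BC² = 10.
Since AC² = 25 < 25 + 10 = 35, the triangle is acute, so the smallest enclosing circle is the circumcircle.
Circumcentre = (-0.5, -1/6), r² = 125/18.

125/18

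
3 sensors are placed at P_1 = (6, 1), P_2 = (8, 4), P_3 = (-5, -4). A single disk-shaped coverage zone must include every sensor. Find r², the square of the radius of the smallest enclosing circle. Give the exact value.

58.25

Side lengths²: P_1P_2² = 13, P_1P_3² = 146, P_2P_3² = 233.
Since P_2P_3² = 233 ≥ 146 + 13 = 159, the angle opposite P_2P_3 is not acute, so the smallest enclosing circle has P_2P_3 as diameter.
Centre = midpoint of P_2P_3 = (1.5, 0), r² = 233/4 = 58.25.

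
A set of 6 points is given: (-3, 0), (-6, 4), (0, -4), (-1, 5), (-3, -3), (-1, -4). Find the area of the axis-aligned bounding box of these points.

x ranges over [-6, 0], width 6.
y ranges over [-4, 5], height 9.
Area = 6 × 9 = 54.

54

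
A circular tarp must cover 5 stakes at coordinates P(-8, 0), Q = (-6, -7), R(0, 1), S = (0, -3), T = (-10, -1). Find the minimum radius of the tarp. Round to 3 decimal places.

5.407

A smallest enclosing disk is always determined by at most three of the input points on its boundary.
The minimum enclosing circle is determined by three boundary points: Q, R, T.
Their circumcentre is (-79/17, -30/17) with r² = 8450/289.
The farthest remaining point S is at distance² 6682/289 ≤ 8450/289.
r = √(8450/289) ≈ 5.407.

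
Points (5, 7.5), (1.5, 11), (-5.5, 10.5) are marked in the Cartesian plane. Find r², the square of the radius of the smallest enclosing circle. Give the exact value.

29.8125

Call the three points A, B, C in the order given.
Side lengths²: AB² = 24.5, AC² = 119.25, BC² = 49.25.
Since AC² = 119.25 ≥ 49.25 + 24.5 = 73.75, the angle opposite AC is not acute, so the smallest enclosing circle has AC as diameter.
Centre = midpoint of AC = (-0.25, 9), r² = 119.25/4 = 29.8125.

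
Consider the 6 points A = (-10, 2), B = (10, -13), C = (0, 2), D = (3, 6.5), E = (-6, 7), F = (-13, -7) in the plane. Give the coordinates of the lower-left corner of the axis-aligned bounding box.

x-range [-13, 10], y-range [-13, 7].
The lower-left corner is (-13, -13).

(-13, -13)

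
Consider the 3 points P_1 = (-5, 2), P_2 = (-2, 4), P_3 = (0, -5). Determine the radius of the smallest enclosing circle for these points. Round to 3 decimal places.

4.612

Side lengths²: P_1P_2² = 13, P_1P_3² = 74, P_2P_3² = 85.
Since P_2P_3² = 85 < 74 + 13 = 87, the triangle is acute, so the smallest enclosing circle is the circumcircle.
Circumcentre = (-71/62, -33/62), r² = 40885/1922.
r = √(40885/1922) ≈ 4.612.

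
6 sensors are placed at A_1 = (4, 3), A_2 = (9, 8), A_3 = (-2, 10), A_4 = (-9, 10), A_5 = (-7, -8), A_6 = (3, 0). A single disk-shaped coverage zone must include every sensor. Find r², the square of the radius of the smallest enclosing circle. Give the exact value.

The minimum enclosing circle is determined by three boundary points: A_2, A_4, A_5.
Their circumcentre is (-0.8, 1.8) with r² = 134.48.
The farthest remaining point A_3 is at distance² 68.68 ≤ 134.48.

134.48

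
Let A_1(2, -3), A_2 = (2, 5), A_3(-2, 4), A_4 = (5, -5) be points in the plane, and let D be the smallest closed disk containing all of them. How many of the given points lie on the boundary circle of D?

2

The minimum enclosing circle of a finite set is fixed by two of the points (as a diameter) or three (as a circumcircle).
The farthest pair is A_3–A_4 with squared distance 130. The circle on this segment as diameter has centre (1.5, -0.5) and r² = 130/4 = 32.5.
Check A_1: distance² to centre = 6.5 ≤ 32.5, so it lies inside.
All remaining points lie in this disk, and no smaller disk contains both endpoints, so this is the minimum enclosing circle.
The points at distance exactly r from the centre are A_3, A_4 — 2 points.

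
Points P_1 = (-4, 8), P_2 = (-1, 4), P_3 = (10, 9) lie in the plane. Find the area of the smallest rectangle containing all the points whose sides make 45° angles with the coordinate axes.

104

In coordinates u = x + y, v = x − y the rectangle is axis-aligned; the map (x,y)→(u,v) scales areas by 2.
u-values: 4, 3, 19; range = 19 − 3 = 16.
v-values: -12, -5, 1; range = 1 − (-12) = 13.
Area = (16 × 13) / 2 = 104.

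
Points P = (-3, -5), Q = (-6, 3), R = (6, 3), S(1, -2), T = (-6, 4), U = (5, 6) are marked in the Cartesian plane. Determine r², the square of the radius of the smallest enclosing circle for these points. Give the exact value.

The minimum enclosing circle of a finite set is fixed by two of the points (as a diameter) or three (as a circumcircle).
The minimum enclosing circle is determined by three boundary points: P, T, U.
Their circumcentre is (3/14, 15/14) with r² = 4625/98.
The farthest remaining point Q is at distance² 4149/98 ≤ 4625/98.

4625/98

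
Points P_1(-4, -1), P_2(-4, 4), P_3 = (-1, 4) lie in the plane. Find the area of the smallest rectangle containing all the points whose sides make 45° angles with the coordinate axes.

In coordinates u = x + y, v = x − y the rectangle is axis-aligned; the map (x,y)→(u,v) scales areas by 2.
u-values: -5, 0, 3; range = 3 − (-5) = 8.
v-values: -3, -8, -5; range = -3 − (-8) = 5.
Area = (8 × 5) / 2 = 20.

20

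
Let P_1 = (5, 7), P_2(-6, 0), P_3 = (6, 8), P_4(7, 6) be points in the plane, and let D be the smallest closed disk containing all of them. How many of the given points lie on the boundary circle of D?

3

A smallest enclosing disk is always determined by at most three of the input points on its boundary.
The minimum enclosing circle is determined by three boundary points: P_2, P_3, P_4.
Their circumcentre is (0.125, 3.8125) with r² = 52.05078125.
The farthest remaining point P_1 is at distance² 33.92578125 ≤ 52.05078125.
The points at distance exactly r from the centre are P_2, P_3, P_4 — 3 points.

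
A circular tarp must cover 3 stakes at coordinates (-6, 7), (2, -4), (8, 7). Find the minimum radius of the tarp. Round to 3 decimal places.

7.747

Call the three points A, B, C in the order given.
Side lengths²: AB² = 185, AC² = 196, BC² = 157.
Since AC² = 196 < 185 + 157 = 342, the triangle is acute, so the smallest enclosing circle is the circumcircle.
Circumcentre = (1, 81/22), r² = 29045/484.
r = √(29045/484) ≈ 7.747.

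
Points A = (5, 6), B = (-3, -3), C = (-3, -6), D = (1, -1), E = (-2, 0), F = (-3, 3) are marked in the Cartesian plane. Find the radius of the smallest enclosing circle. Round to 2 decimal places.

7.21

By Welzl's lemma the MEC is supported by two points (diametrically opposite) or three points (on a circumcircle).
The farthest pair is A–C with squared distance 208. The circle on this segment as diameter has centre (1, 0) and r² = 208/4 = 52.
Check B: distance² to centre = 25 ≤ 52, so it lies inside.
All remaining points lie in this disk, and no smaller disk contains both endpoints, so this is the minimum enclosing circle.
r = √52 ≈ 7.21.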